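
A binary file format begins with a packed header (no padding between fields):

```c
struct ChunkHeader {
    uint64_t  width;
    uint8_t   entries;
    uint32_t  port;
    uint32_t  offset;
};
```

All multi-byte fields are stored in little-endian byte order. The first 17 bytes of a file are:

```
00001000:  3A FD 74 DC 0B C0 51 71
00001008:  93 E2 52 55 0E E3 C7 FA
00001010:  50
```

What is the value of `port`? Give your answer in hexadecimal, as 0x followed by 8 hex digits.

0x0E5552E2

`port` follows `width` (8 B), `entries` (1 B), so it starts at offset 8 + 1 = 9 and occupies 4 bytes.
Bytes at offsets 9..12: E2 52 55 0E.
Little-endian: lowest address holds the least-significant byte.
Reassemble most-significant byte first: 0E 55 52 E2 → 0x0E5552E2.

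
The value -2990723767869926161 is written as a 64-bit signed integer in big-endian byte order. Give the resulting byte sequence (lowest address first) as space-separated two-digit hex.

Two's complement of -2990723767869926161 in 64 bits: 2990723767869926161 = 0x29812F6BDD346B11; invert → 0xD67ED09422CB94EE; add 1 → 0xD67ED09422CB94EF.
Split into bytes (most-significant first): D6 7E D0 94 22 CB 94 EF.
Big-endian stores the most-significant byte at the lowest address.
So the memory order matches the most-significant-first order: D6 7E D0 94 22 CB 94 EF.

D6 7E D0 94 22 CB 94 EF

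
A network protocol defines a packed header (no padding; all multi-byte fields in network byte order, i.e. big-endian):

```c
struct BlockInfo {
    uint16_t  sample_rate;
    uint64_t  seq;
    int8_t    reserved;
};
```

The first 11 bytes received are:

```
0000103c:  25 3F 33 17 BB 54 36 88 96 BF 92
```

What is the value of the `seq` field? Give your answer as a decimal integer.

3681617190765237951

`seq` follows `sample_rate` (2 bytes), so it starts at byte offset 2 and occupies 8 bytes.
Bytes at offsets 2..9: 33 17 BB 54 36 88 96 BF.
In big-endian order the high byte comes first in memory.
The bytes are already most-significant first: 0x3317BB54368896BF.
0x3317BB54368896BF = 3681617190765237951.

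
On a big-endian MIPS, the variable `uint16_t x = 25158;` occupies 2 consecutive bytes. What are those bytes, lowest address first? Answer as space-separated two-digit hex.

62 46

25158 in hexadecimal, padded to 16 bits, is 0x6246.
Split into bytes (most-significant first): 62 46.
Big-endian: lowest address holds the most-significant byte.
So the memory order matches the most-significant-first order: 62 46.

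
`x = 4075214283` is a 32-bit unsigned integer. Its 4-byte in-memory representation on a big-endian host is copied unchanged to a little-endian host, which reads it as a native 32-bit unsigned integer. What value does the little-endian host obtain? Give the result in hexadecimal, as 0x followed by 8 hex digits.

4075214283 in 32-bit hexadecimal is 0xF2E6D5CB.
Stored big-endian, the bytes at ascending addresses are F2 E6 D5 CB.
Read back as little-endian, the first byte is least significant, giving 0xCBD5E6F2.

0xCBD5E6F2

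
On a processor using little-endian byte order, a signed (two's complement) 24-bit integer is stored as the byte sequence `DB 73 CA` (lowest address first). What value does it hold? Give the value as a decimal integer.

In little-endian order the low byte comes first in memory.
Reassemble most-significant byte first: CA 73 DB → 0xCA73DB.
Top bit is set, so as a signed 24-bit value this is 0xCA73DB − 2^24 = -3509285.

-3509285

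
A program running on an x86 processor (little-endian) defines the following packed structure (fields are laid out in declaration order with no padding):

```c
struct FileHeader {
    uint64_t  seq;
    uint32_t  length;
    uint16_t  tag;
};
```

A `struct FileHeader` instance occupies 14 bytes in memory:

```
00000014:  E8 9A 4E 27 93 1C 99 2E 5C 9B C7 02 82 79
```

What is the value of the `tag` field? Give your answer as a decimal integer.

`tag` follows `seq` (8 B), `length` (4 B), so it starts at offset 8 + 4 = 12 and occupies 2 bytes.
Bytes at offsets 12..13: 82 79.
Little-endian stores the least-significant byte at the lowest address.
Reassemble most-significant byte first: 79 82 → 0x7982.
0x7982 = 31106.

31106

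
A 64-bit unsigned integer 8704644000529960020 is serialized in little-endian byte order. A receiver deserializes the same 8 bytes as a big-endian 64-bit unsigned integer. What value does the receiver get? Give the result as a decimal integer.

8704644000529960020 in 64-bit hexadecimal is 0x78CD1B996BD2CC54.
Stored little-endian, the bytes at ascending addresses are 54 CC D2 6B 99 1B CD 78.
Read back as big-endian, the last byte is least significant, giving 0x54CCD26B991BCD78.
0x54CCD26B991BCD78 = 6110490154006990200.

6110490154006990200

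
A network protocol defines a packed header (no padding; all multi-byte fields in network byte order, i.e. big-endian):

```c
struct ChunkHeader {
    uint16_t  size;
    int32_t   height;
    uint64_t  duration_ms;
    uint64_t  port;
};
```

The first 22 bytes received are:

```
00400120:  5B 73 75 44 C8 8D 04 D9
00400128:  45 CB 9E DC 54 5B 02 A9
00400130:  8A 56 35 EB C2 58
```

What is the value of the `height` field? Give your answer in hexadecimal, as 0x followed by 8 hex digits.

`height` follows `size` (2 bytes), so it starts at byte offset 2 and occupies 4 bytes.
Bytes at offsets 2..5: 75 44 C8 8D.
In big-endian order the high byte comes first in memory.
The bytes are already most-significant first: 0x7544C88D.

0x7544C88D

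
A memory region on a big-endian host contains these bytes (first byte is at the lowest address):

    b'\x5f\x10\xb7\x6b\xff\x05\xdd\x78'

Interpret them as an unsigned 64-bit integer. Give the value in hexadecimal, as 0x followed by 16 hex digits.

0x5F10B76BFF05DD78

In big-endian order the high byte comes first in memory.
The bytes are already most-significant first: 0x5F10B76BFF05DD78.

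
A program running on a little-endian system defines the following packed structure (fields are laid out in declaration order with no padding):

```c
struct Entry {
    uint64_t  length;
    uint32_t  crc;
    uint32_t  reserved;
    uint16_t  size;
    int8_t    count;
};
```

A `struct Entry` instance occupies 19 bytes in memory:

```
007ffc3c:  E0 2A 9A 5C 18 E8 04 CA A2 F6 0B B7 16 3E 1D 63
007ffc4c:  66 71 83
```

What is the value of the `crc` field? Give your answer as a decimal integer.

3071014562

`crc` follows `length` (8 bytes), so it starts at byte offset 8 and occupies 4 bytes.
Bytes at offsets 8..11: A2 F6 0B B7.
Little-endian stores the least-significant byte at the lowest address.
Reassemble most-significant byte first: B7 0B F6 A2 → 0xB70BF6A2.
0xB70BF6A2 = 3071014562.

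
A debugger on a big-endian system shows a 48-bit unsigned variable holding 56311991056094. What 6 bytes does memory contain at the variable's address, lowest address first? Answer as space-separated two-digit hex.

56311991056094 in hexadecimal, padded to 48 bits, is 0x3337283936DE.
Split into bytes (most-significant first): 33 37 28 39 36 DE.
Big-endian: lowest address holds the most-significant byte.
So the memory order matches the most-significant-first order: 33 37 28 39 36 DE.

33 37 28 39 36 DE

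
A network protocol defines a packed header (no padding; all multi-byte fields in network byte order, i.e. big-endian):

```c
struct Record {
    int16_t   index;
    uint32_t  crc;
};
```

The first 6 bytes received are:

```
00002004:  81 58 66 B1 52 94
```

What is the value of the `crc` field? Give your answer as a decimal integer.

`crc` follows `index` (2 bytes), so it starts at byte offset 2 and occupies 4 bytes.
Bytes at offsets 2..5: 66 B1 52 94.
Big-endian: lowest address holds the most-significant byte.
The bytes are already most-significant first: 0x66B15294.
0x66B15294 = 1722897044.

1722897044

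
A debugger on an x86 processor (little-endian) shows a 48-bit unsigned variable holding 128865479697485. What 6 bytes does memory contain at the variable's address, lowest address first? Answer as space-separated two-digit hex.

128865479697485 in hexadecimal, padded to 48 bits, is 0x7533D524244D.
Split into bytes (most-significant first): 75 33 D5 24 24 4D.
Little-endian: lowest address holds the least-significant byte.
So at ascending addresses the bytes are 4D 24 24 D5 33 75.

4D 24 24 D5 33 75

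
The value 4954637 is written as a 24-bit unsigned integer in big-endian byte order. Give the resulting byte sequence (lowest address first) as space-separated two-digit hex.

4B 9A 0D

4954637 in hexadecimal, padded to 24 bits, is 0x4B9A0D.
Split into bytes (most-significant first): 4B 9A 0D.
In big-endian order the high byte comes first in memory.
So the memory order matches the most-significant-first order: 4B 9A 0D.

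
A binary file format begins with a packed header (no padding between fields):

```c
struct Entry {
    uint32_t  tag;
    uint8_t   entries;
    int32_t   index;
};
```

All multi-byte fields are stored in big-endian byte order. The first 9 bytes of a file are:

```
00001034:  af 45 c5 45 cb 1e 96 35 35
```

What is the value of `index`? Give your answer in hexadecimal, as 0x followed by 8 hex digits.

0x1E963535

`index` follows `tag` (4 B), `entries` (1 B), so it starts at offset 4 + 1 = 5 and occupies 4 bytes.
Bytes at offsets 5..8: 1E 96 35 35.
Big-endian stores the most-significant byte at the lowest address.
The bytes are already most-significant first: 0x1E963535.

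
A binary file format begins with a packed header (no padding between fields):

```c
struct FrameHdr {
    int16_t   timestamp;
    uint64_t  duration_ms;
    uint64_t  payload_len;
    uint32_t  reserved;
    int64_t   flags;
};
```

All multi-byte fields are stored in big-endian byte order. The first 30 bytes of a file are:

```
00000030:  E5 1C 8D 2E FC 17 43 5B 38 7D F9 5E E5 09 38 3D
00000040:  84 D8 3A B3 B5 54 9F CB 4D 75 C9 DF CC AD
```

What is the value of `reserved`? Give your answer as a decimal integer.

984855892

`reserved` follows `timestamp` (2 B), `duration_ms` (8 B), `payload_len` (8 B), so it starts at offset 2 + 8 + 8 = 18 and occupies 4 bytes.
Bytes at offsets 18..21: 3A B3 B5 54.
Big-endian: lowest address holds the most-significant byte.
The bytes are already most-significant first: 0x3AB3B554.
0x3AB3B554 = 984855892.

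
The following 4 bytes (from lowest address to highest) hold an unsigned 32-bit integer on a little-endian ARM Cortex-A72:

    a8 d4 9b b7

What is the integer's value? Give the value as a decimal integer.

In little-endian order the low byte comes first in memory.
Reassemble most-significant byte first: B7 9B D4 A8 → 0xB79BD4A8.
0xB79BD4A8 = 3080443048.

3080443048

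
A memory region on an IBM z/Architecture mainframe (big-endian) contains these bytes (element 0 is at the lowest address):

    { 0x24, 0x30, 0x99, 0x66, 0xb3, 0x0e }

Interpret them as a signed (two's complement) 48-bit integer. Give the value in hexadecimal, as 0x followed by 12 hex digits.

0x24309966B30E

Big-endian: lowest address holds the most-significant byte.
The bytes are already most-significant first: 0x24309966B30E.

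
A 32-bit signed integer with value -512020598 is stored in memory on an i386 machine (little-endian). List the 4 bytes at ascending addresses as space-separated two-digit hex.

Two's complement of -512020598 in 32 bits: 512020598 = 0x1E84D076; invert → 0xE17B2F89; add 1 → 0xE17B2F8A.
Split into bytes (most-significant first): E1 7B 2F 8A.
Little-endian: lowest address holds the least-significant byte.
So at ascending addresses the bytes are 8A 2F 7B E1.

8A 2F 7B E1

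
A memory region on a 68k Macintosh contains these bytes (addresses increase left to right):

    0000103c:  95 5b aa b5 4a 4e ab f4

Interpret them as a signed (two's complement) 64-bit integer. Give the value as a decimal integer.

In big-endian order the high byte comes first in memory.
The bytes are already most-significant first: 0x955BAAB54A4EABF4.
Top bit is set, so as a signed 64-bit value this is 0x955BAAB54A4EABF4 − 2^64 = -7684360643565147148.

-7684360643565147148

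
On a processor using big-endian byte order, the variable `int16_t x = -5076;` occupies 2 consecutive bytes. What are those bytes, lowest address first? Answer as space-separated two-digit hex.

EC 2C

Two's complement of -5076 in 16 bits: 5076 = 0x13D4; invert → 0xEC2B; add 1 → 0xEC2C.
Split into bytes (most-significant first): EC 2C.
Big-endian: lowest address holds the most-significant byte.
So the memory order matches the most-significant-first order: EC 2C.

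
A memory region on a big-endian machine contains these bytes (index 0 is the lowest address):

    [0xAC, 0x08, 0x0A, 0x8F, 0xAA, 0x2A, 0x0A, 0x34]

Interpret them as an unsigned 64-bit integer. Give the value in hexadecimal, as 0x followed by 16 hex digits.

0xAC080A8FAA2A0A34

Big-endian stores the most-significant byte at the lowest address.
The bytes are already most-significant first: 0xAC080A8FAA2A0A34.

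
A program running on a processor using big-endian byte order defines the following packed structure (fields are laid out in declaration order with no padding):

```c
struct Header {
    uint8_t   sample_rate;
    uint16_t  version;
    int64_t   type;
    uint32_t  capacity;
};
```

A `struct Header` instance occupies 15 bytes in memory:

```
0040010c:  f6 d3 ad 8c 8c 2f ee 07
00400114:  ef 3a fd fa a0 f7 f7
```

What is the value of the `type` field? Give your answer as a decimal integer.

-8319221712278308099

`type` follows `sample_rate` (1 B), `version` (2 B), so it starts at offset 1 + 2 = 3 and occupies 8 bytes.
Bytes at offsets 3..10: 8C 8C 2F EE 07 EF 3A FD.
In big-endian order the high byte comes first in memory.
The bytes are already most-significant first: 0x8C8C2FEE07EF3AFD.
Top bit is set, so as a signed 64-bit value this is 0x8C8C2FEE07EF3AFD − 2^64 = -8319221712278308099.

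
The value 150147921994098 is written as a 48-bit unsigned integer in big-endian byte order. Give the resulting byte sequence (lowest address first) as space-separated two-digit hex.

150147921994098 in hexadecimal, padded to 48 bits, is 0x888F098DE172.
Split into bytes (most-significant first): 88 8F 09 8D E1 72.
Big-endian stores the most-significant byte at the lowest address.
So the memory order matches the most-significant-first order: 88 8F 09 8D E1 72.

88 8F 09 8D E1 72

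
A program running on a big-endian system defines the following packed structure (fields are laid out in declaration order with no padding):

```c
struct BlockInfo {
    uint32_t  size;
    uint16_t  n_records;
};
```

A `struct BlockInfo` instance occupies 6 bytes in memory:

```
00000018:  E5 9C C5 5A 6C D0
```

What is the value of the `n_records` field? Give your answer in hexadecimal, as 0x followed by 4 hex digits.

`n_records` follows `size` (4 bytes), so it starts at byte offset 4 and occupies 2 bytes.
Bytes at offsets 4..5: 6C D0.
In big-endian order the high byte comes first in memory.
The bytes are already most-significant first: 0x6CD0.

0x6CD0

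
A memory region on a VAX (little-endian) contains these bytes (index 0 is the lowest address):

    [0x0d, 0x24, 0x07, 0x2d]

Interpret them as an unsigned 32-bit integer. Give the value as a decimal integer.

In little-endian order the low byte comes first in memory.
Reassemble most-significant byte first: 2D 07 24 0D → 0x2D07240D.
0x2D07240D = 755442701.

755442701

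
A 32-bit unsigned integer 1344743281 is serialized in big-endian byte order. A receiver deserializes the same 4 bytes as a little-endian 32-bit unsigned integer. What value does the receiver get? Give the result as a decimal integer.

1898391376

1344743281 in 32-bit hexadecimal is 0x50272771.
Stored big-endian, the bytes at ascending addresses are 50 27 27 71.
Read back as little-endian, the first byte is least significant, giving 0x71272750.
0x71272750 = 1898391376.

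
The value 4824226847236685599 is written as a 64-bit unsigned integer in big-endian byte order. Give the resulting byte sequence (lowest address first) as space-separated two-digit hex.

4824226847236685599 in hexadecimal, padded to 64 bits, is 0x42F318C1F971FF1F.
Split into bytes (most-significant first): 42 F3 18 C1 F9 71 FF 1F.
Big-endian stores the most-significant byte at the lowest address.
So the memory order matches the most-significant-first order: 42 F3 18 C1 F9 71 FF 1F.

42 F3 18 C1 F9 71 FF 1F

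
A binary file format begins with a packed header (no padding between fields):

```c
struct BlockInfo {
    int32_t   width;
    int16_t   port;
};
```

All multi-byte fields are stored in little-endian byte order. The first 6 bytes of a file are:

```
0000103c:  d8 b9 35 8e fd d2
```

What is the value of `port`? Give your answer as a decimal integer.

`port` follows `width` (4 bytes), so it starts at byte offset 4 and occupies 2 bytes.
Bytes at offsets 4..5: FD D2.
In little-endian order the low byte comes first in memory.
Reassemble most-significant byte first: D2 FD → 0xD2FD.
Top bit is set, so as a signed 16-bit value this is 0xD2FD − 2^16 = -11523.

-11523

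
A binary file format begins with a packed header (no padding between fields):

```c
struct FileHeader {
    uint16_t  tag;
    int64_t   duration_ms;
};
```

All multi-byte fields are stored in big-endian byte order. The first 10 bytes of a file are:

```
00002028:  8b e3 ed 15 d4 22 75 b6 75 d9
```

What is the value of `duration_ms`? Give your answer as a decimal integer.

-1362950067740838439

`duration_ms` follows `tag` (2 bytes), so it starts at byte offset 2 and occupies 8 bytes.
Bytes at offsets 2..9: ED 15 D4 22 75 B6 75 D9.
Big-endian stores the most-significant byte at the lowest address.
The bytes are already most-significant first: 0xED15D42275B675D9.
Top bit is set, so as a signed 64-bit value this is 0xED15D42275B675D9 − 2^64 = -1362950067740838439.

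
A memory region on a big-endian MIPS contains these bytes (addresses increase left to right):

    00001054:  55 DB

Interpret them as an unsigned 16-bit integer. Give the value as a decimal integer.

21979

In big-endian order the high byte comes first in memory.
The bytes are already most-significant first: 0x55DB.
0x55DB = 21979.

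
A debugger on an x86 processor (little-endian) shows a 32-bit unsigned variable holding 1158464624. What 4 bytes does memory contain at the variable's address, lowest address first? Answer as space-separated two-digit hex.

1158464624 in hexadecimal, padded to 32 bits, is 0x450CC470.
Split into bytes (most-significant first): 45 0C C4 70.
In little-endian order the low byte comes first in memory.
So at ascending addresses the bytes are 70 C4 0C 45.

70 C4 0C 45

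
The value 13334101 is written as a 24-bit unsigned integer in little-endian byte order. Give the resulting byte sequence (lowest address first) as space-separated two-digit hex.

55 76 CB

13334101 in hexadecimal, padded to 24 bits, is 0xCB7655.
Split into bytes (most-significant first): CB 76 55.
Little-endian stores the least-significant byte at the lowest address.
So at ascending addresses the bytes are 55 76 CB.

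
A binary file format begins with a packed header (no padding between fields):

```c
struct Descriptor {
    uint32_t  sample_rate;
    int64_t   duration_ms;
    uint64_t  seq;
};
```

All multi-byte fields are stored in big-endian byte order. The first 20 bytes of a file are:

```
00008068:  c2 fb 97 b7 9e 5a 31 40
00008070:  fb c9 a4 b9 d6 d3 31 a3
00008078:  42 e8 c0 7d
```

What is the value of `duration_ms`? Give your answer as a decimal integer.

-7036257312641014599

`duration_ms` follows `sample_rate` (4 bytes), so it starts at byte offset 4 and occupies 8 bytes.
Bytes at offsets 4..11: 9E 5A 31 40 FB C9 A4 B9.
In big-endian order the high byte comes first in memory.
The bytes are already most-significant first: 0x9E5A3140FBC9A4B9.
Top bit is set, so as a signed 64-bit value this is 0x9E5A3140FBC9A4B9 − 2^64 = -7036257312641014599.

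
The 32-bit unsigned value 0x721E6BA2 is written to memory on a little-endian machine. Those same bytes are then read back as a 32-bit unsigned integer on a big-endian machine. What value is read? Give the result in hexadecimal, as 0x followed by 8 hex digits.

0xA26B1E72

Stored little-endian, the bytes at ascending addresses are A2 6B 1E 72.
Read back as big-endian, the last byte is least significant, giving 0xA26B1E72.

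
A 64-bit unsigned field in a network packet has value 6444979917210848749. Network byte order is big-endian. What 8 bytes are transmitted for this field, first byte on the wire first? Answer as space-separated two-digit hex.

59 71 2B 16 75 E1 0D ED

6444979917210848749 in hexadecimal, padded to 64 bits, is 0x59712B1675E10DED.
Split into bytes (most-significant first): 59 71 2B 16 75 E1 0D ED.
Big-endian: lowest address holds the most-significant byte.
So the memory order matches the most-significant-first order: 59 71 2B 16 75 E1 0D ED.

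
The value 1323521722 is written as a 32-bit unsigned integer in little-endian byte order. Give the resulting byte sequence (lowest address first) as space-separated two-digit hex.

1323521722 in hexadecimal, padded to 32 bits, is 0x4EE356BA.
Split into bytes (most-significant first): 4E E3 56 BA.
Little-endian stores the least-significant byte at the lowest address.
So at ascending addresses the bytes are BA 56 E3 4E.

BA 56 E3 4E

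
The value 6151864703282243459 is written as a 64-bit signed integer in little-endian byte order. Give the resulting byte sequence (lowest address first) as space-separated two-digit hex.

83 E7 66 89 5A D0 5F 55

6151864703282243459 in hexadecimal, padded to 64 bits, is 0x555FD05A8966E783.
Split into bytes (most-significant first): 55 5F D0 5A 89 66 E7 83.
In little-endian order the low byte comes first in memory.
So at ascending addresses the bytes are 83 E7 66 89 5A D0 5F 55.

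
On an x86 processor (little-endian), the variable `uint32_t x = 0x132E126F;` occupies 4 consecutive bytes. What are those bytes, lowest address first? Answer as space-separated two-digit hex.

6F 12 2E 13

Split into bytes (most-significant first): 13 2E 12 6F.
Little-endian stores the least-significant byte at the lowest address.
So at ascending addresses the bytes are 6F 12 2E 13.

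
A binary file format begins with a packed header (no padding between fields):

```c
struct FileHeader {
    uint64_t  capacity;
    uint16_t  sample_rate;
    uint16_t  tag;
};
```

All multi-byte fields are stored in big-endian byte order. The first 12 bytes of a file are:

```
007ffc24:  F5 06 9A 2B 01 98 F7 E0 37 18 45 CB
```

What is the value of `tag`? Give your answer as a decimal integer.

17867

`tag` follows `capacity` (8 B), `sample_rate` (2 B), so it starts at offset 8 + 2 = 10 and occupies 2 bytes.
Bytes at offsets 10..11: 45 CB.
Big-endian: lowest address holds the most-significant byte.
The bytes are already most-significant first: 0x45CB.
0x45CB = 17867.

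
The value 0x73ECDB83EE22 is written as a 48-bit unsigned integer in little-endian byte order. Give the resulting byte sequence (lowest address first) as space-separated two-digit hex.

Split into bytes (most-significant first): 73 EC DB 83 EE 22.
In little-endian order the low byte comes first in memory.
So at ascending addresses the bytes are 22 EE 83 DB EC 73.

22 EE 83 DB EC 73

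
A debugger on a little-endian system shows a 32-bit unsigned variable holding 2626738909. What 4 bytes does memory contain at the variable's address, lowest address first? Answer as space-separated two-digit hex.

2626738909 in hexadecimal, padded to 32 bits, is 0x9C90DADD.
Split into bytes (most-significant first): 9C 90 DA DD.
In little-endian order the low byte comes first in memory.
So at ascending addresses the bytes are DD DA 90 9C.

DD DA 90 9C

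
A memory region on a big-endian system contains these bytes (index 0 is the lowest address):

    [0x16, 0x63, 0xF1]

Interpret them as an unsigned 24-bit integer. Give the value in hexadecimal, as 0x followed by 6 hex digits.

Big-endian stores the most-significant byte at the lowest address.
The bytes are already most-significant first: 0x1663F1.

0x1663F1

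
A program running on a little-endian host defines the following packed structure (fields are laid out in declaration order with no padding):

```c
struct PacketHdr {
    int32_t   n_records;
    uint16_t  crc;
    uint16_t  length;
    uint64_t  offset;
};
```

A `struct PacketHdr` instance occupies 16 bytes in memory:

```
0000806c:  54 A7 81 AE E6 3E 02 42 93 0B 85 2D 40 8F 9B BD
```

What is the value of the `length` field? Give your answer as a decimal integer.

`length` follows `n_records` (4 B), `crc` (2 B), so it starts at offset 4 + 2 = 6 and occupies 2 bytes.
Bytes at offsets 6..7: 02 42.
Little-endian stores the least-significant byte at the lowest address.
Reassemble most-significant byte first: 42 02 → 0x4202.
0x4202 = 16898.

16898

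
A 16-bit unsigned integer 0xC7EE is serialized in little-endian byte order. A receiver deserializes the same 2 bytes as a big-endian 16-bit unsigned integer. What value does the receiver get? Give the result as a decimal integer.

Stored little-endian, the bytes at ascending addresses are EE C7.
Read back as big-endian, the last byte is least significant, giving 0xEEC7.
0xEEC7 = 61127.

61127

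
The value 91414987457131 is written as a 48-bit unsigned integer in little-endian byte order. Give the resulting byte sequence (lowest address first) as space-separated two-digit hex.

6B C2 DA 35 24 53

91414987457131 in hexadecimal, padded to 48 bits, is 0x532435DAC26B.
Split into bytes (most-significant first): 53 24 35 DA C2 6B.
In little-endian order the low byte comes first in memory.
So at ascending addresses the bytes are 6B C2 DA 35 24 53.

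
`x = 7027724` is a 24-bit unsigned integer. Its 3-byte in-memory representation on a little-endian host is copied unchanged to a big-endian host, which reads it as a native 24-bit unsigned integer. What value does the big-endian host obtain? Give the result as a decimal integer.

801899

7027724 in 24-bit hexadecimal is 0x6B3C0C.
Stored little-endian, the bytes at ascending addresses are 0C 3C 6B.
Read back as big-endian, the last byte is least significant, giving 0x0C3C6B.
0x0C3C6B = 801899.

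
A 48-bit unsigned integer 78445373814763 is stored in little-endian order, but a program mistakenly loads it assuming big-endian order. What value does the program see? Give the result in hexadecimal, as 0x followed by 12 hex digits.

0xEBF7A37C5847

78445373814763 in 48-bit hexadecimal is 0x47587CA3F7EB.
Stored little-endian, the bytes at ascending addresses are EB F7 A3 7C 58 47.
Read back as big-endian, the last byte is least significant, giving 0xEBF7A37C5847.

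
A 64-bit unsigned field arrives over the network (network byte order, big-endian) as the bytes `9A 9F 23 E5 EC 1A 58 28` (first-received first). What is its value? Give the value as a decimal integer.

Big-endian: lowest address holds the most-significant byte.
The bytes are already most-significant first: 0x9A9F23E5EC1A5828.
0x9A9F23E5EC1A5828 = 11141663473553528872.

11141663473553528872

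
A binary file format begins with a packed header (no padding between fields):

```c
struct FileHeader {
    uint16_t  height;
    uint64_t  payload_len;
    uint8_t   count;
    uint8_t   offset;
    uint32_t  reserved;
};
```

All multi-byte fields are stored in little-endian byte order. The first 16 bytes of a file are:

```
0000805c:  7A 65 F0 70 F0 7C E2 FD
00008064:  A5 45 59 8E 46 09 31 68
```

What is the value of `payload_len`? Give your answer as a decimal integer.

5018696508974854384

`payload_len` follows `height` (2 bytes), so it starts at byte offset 2 and occupies 8 bytes.
Bytes at offsets 2..9: F0 70 F0 7C E2 FD A5 45.
Little-endian stores the least-significant byte at the lowest address.
Reassemble most-significant byte first: 45 A5 FD E2 7C F0 70 F0 → 0x45A5FDE27CF070F0.
0x45A5FDE27CF070F0 = 5018696508974854384.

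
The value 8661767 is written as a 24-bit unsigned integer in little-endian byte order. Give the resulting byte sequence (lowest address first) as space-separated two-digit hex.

07 2B 84

8661767 in hexadecimal, padded to 24 bits, is 0x842B07.
Split into bytes (most-significant first): 84 2B 07.
Little-endian: lowest address holds the least-significant byte.
So at ascending addresses the bytes are 07 2B 84.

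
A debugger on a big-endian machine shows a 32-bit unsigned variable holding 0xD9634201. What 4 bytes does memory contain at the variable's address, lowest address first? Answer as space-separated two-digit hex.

Split into bytes (most-significant first): D9 63 42 01.
Big-endian stores the most-significant byte at the lowest address.
So the memory order matches the most-significant-first order: D9 63 42 01.

D9 63 42 01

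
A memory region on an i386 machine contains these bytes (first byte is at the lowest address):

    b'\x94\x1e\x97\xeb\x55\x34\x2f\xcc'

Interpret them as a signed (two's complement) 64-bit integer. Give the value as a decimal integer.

-3733708022437437804

In little-endian order the low byte comes first in memory.
Reassemble most-significant byte first: CC 2F 34 55 EB 97 1E 94 → 0xCC2F3455EB971E94.
Top bit is set, so as a signed 64-bit value this is 0xCC2F3455EB971E94 − 2^64 = -3733708022437437804.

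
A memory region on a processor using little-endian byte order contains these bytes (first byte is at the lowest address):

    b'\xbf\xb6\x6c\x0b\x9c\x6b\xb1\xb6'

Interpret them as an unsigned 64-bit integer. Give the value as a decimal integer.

Little-endian stores the least-significant byte at the lowest address.
Reassemble most-significant byte first: B6 B1 6B 9C 0B 6C B6 BF → 0xB6B16B9C0B6CB6BF.
0xB6B16B9C0B6CB6BF = 13164421503731414719.

13164421503731414719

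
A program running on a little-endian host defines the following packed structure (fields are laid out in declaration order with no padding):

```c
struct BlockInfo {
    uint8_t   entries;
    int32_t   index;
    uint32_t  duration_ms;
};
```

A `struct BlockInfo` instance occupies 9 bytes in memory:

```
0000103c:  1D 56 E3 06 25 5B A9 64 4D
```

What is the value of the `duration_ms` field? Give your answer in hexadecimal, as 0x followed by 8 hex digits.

`duration_ms` follows `entries` (1 B), `index` (4 B), so it starts at offset 1 + 4 = 5 and occupies 4 bytes.
Bytes at offsets 5..8: 5B A9 64 4D.
Little-endian: lowest address holds the least-significant byte.
Reassemble most-significant byte first: 4D 64 A9 5B → 0x4D64A95B.

0x4D64A95B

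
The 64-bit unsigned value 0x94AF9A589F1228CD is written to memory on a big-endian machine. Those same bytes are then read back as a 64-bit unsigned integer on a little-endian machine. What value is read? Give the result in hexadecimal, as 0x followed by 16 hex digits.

Stored big-endian, the bytes at ascending addresses are 94 AF 9A 58 9F 12 28 CD.
Read back as little-endian, the first byte is least significant, giving 0xCD28129F589AAF94.

0xCD28129F589AAF94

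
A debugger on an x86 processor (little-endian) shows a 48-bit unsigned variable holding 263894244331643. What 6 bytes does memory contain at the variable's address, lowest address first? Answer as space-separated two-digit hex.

7B 10 B1 AA 02 F0

263894244331643 in hexadecimal, padded to 48 bits, is 0xF002AAB1107B.
Split into bytes (most-significant first): F0 02 AA B1 10 7B.
Little-endian stores the least-significant byte at the lowest address.
So at ascending addresses the bytes are 7B 10 B1 AA 02 F0.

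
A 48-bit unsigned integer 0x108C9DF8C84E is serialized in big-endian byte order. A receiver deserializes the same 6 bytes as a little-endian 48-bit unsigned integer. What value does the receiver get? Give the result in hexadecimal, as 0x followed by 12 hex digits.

Stored big-endian, the bytes at ascending addresses are 10 8C 9D F8 C8 4E.
Read back as little-endian, the first byte is least significant, giving 0x4EC8F89D8C10.

0x4EC8F89D8C10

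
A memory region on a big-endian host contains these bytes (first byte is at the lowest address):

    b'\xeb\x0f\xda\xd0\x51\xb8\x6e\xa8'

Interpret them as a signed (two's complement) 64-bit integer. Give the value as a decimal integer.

Big-endian stores the most-significant byte at the lowest address.
The bytes are already most-significant first: 0xEB0FDAD051B86EA8.
Top bit is set, so as a signed 64-bit value this is 0xEB0FDAD051B86EA8 − 2^64 = -1508746761886732632.

-1508746761886732632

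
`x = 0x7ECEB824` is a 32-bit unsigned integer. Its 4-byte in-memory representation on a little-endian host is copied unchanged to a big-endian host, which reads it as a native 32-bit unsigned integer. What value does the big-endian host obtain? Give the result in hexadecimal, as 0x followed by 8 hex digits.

Stored little-endian, the bytes at ascending addresses are 24 B8 CE 7E.
Read back as big-endian, the last byte is least significant, giving 0x24B8CE7E.

0x24B8CE7E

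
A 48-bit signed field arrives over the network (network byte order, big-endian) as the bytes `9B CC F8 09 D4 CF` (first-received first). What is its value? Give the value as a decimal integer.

Big-endian: lowest address holds the most-significant byte.
The bytes are already most-significant first: 0x9BCCF809D4CF.
Top bit is set, so as a signed 48-bit value this is 0x9BCCF809D4CF − 2^48 = -110170339683121.

-110170339683121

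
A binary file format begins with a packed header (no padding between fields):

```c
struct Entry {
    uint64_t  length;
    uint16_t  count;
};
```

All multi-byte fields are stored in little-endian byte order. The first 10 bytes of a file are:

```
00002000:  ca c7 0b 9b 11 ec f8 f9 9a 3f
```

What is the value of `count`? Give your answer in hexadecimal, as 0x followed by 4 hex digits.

`count` follows `length` (8 bytes), so it starts at byte offset 8 and occupies 2 bytes.
Bytes at offsets 8..9: 9A 3F.
In little-endian order the low byte comes first in memory.
Reassemble most-significant byte first: 3F 9A → 0x3F9A.

0x3F9A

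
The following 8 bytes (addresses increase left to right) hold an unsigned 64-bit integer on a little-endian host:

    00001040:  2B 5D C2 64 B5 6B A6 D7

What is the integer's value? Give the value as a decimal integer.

15539225991112187179

In little-endian order the low byte comes first in memory.
Reassemble most-significant byte first: D7 A6 6B B5 64 C2 5D 2B → 0xD7A66BB564C25D2B.
0xD7A66BB564C25D2B = 15539225991112187179.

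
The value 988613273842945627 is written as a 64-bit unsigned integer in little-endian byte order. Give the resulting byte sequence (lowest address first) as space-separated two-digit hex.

5B 0E A5 DF 88 42 B8 0D

988613273842945627 in hexadecimal, padded to 64 bits, is 0x0DB84288DFA50E5B.
Split into bytes (most-significant first): 0D B8 42 88 DF A5 0E 5B.
In little-endian order the low byte comes first in memory.
So at ascending addresses the bytes are 5B 0E A5 DF 88 42 B8 0D.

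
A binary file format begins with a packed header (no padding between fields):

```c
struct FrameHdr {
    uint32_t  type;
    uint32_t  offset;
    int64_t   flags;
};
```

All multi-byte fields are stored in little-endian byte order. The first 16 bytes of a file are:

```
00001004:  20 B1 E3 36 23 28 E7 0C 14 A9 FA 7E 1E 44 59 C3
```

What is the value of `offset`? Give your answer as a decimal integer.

`offset` follows `type` (4 bytes), so it starts at byte offset 4 and occupies 4 bytes.
Bytes at offsets 4..7: 23 28 E7 0C.
In little-endian order the low byte comes first in memory.
Reassemble most-significant byte first: 0C E7 28 23 → 0x0CE72823.
0x0CE72823 = 216475683.

216475683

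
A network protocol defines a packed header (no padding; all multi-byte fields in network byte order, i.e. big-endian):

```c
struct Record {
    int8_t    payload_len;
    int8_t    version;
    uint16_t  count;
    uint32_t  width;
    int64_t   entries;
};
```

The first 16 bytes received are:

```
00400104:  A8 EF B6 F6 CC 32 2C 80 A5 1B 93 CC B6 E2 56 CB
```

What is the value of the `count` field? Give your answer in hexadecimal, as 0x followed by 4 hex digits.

0xB6F6

`count` follows `payload_len` (1 B), `version` (1 B), so it starts at offset 1 + 1 = 2 and occupies 2 bytes.
Bytes at offsets 2..3: B6 F6.
Big-endian stores the most-significant byte at the lowest address.
The bytes are already most-significant first: 0xB6F6.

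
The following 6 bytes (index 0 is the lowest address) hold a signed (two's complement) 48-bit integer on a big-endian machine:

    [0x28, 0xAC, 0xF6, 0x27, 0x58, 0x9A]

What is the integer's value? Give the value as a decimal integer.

44723329259674

In big-endian order the high byte comes first in memory.
The bytes are already most-significant first: 0x28ACF627589A.
0x28ACF627589A = 44723329259674.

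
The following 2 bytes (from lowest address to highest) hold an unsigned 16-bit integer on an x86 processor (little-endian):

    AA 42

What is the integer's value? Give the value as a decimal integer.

17066

Little-endian: lowest address holds the least-significant byte.
Reassemble most-significant byte first: 42 AA → 0x42AA.
0x42AA = 17066.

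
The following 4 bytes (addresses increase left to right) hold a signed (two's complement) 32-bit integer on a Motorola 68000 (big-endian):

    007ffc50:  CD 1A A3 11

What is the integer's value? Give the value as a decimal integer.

-853892335

Big-endian: lowest address holds the most-significant byte.
The bytes are already most-significant first: 0xCD1AA311.
Top bit is set, so as a signed 32-bit value this is 0xCD1AA311 − 2^32 = -853892335.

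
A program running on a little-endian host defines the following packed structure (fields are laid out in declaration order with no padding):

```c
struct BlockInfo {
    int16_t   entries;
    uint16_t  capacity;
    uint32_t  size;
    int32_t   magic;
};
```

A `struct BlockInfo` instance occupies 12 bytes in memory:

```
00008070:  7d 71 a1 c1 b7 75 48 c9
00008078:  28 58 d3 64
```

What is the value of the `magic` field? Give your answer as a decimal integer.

1691572264

`magic` follows `entries` (2 B), `capacity` (2 B), `size` (4 B), so it starts at offset 2 + 2 + 4 = 8 and occupies 4 bytes.
Bytes at offsets 8..11: 28 58 D3 64.
Little-endian: lowest address holds the least-significant byte.
Reassemble most-significant byte first: 64 D3 58 28 → 0x64D35828.
0x64D35828 = 1691572264.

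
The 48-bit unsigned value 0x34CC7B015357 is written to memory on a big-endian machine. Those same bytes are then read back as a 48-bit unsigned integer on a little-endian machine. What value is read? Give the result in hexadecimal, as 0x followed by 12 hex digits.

Stored big-endian, the bytes at ascending addresses are 34 CC 7B 01 53 57.
Read back as little-endian, the first byte is least significant, giving 0x5753017BCC34.

0x5753017BCC34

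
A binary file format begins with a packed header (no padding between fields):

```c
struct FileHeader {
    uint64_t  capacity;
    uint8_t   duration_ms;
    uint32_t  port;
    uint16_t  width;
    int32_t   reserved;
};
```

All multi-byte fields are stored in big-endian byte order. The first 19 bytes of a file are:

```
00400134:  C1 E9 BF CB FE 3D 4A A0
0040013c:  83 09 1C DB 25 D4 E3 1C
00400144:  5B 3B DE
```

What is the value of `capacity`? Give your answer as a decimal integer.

`capacity` is the first field, at byte offset 0, occupying 8 bytes.
Bytes at offsets 0..7: C1 E9 BF CB FE 3D 4A A0.
In big-endian order the high byte comes first in memory.
The bytes are already most-significant first: 0xC1E9BFCBFE3D4AA0.
0xC1E9BFCBFE3D4AA0 = 13972910201758370464.

13972910201758370464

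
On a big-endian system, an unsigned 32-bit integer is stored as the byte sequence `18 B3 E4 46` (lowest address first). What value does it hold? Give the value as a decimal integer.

In big-endian order the high byte comes first in memory.
The bytes are already most-significant first: 0x18B3E446.
0x18B3E446 = 414442566.

414442566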